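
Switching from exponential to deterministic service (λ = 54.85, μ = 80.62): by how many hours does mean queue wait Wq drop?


ρ = 54.85/80.62 = 0.6804
Wq(M/M/1) = ρ/(μ−λ) = 0.6804/25.77 = 0.02640 hr
Wq(M/D/1) = ρ/(2(μ−λ)) = 0.01320 hr
Savings = 0.02640 − 0.01320 = 0.01320 hr

Final: 0.01320 hr


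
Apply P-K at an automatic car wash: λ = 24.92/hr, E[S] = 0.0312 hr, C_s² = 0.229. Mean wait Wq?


ρ = λ·E[S] = 24.92·0.0312 = 0.7775
E[S²] = E[S]²(1+C_s²) = 0.0312²·(1+0.229) = 0.001196
Wq = λ·E[S²]/(2(1−ρ)) = 24.92·0.001196/(2·0.2225) = 0.06700 hr

Final: 0.06700 hr


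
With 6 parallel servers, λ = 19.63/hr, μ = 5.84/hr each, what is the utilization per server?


ρ = λ/(cμ) = 19.63/(6·5.84) = 19.63/35.04 = 0.5602

Final: 0.5602


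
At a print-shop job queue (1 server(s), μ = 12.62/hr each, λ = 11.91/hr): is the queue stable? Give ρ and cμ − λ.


Total capacity cμ = 1·12.62 = 12.62/hr
ρ = λ/(cμ) = 11.91/12.62 = 0.9437
Stable ⇔ ρ < 1: YES
Spare capacity = cμ − λ = 12.62 − 11.91 = 0.71/hr

Final: ρ = 0.9437; stable; margin = 0.71/hr


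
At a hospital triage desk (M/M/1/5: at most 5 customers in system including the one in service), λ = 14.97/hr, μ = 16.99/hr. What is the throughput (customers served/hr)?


ρ = 0.8811; P_K = (1−ρ)ρ^5/(1−ρ^6) = 0.118665
λ_eff = λ(1 − P_K) = 14.97·(1 − 0.118665) = 14.97·0.881335 = 13.1936 /hr

Final: 13.1936 /hr


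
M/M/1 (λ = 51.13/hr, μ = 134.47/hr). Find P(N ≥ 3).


ρ = 51.13/134.47 = 0.3802
P(N ≥ n) = ρ^n = 0.3802^3 = 0.054973

Final: 0.054973


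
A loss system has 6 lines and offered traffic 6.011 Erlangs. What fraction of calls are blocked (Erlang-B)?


B(c,a) = (a^c/c!) / Σ_{k=0}^{c} a^k/k!
a^6/6! = 65.516075
Σ terms (k=0..6): 1.00000 + 6.01100 + 18.06606 + 36.19836 + 54.39709 + 65.39618 + 65.51607 = 246.584771
B = 65.516075/246.584771 = 0.265694

Final: 0.265694


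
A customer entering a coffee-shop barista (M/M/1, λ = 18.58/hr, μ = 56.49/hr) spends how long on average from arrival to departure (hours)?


W = 1/(μ−λ) = 1/(56.49 − 18.58) = 1/37.91 = 0.02638 hr

Final: 0.02638 hr


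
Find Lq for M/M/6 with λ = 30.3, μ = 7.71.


a = λ/μ = 3.9300; ρ = a/6 = 0.6550
P₀ = 0.018067
Lq = P₀·a^c·ρ / (c!·(1−ρ)²) = 0.018067·3684.08382·0.6550/(720·0.11903)
= 0.50870

Final: 0.50870


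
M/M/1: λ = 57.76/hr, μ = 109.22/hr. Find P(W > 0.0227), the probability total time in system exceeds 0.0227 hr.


W ~ Exponential(μ−λ) for M/M/1.
μ − λ = 109.22 − 57.76 = 51.4600
P(W > t) = e^{−(μ−λ)t} = e^{−1.1681} = 0.310944

Final: 0.310944


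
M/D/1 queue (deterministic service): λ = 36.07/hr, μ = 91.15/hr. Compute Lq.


ρ = 36.07/91.15 = 0.3957
M/D/1: Lq = ρ²/(2(1−ρ)) = 0.1566/(2·0.6043) = 0.12957

Final: 0.12957


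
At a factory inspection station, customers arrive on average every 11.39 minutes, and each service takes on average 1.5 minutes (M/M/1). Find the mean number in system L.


λ = 60/11.39 = 5.2678 /hr
μ = 60/1.5 = 40.0000 /hr
ρ = λ/μ = 5.2678/40.0000 = 0.1317
L = ρ/(1−ρ) = 0.1317/0.8683 = 0.1517

Final: 0.1517


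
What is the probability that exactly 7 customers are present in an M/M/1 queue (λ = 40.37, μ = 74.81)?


ρ = 40.37/74.81 = 0.5396
P_n = (1−ρ)·ρ^n = (1 − 0.5396)·0.5396^7 = 0.4604·0.013326 = 0.006135

Final: 0.006135


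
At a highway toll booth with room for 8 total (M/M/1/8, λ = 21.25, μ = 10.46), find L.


ρ = 21.25/10.46 = 2.0315
L = ρ[1 − (K+1)ρ^K + Kρ^(K+1)] / [(1−ρ)(1−ρ^(K+1))]
Numerator: 2.0315·(1 − 9·290.146943 + 8·589.447661) = 4276.935905
Denominator: (-1.0315)·(-588.447661) = 607.012453
L = 4276.935905/607.012453 = 7.0459

Final: 7.0459


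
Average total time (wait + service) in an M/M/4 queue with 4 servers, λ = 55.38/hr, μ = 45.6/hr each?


a = 1.2145; ρ = 0.3036; P₀ = 0.295800
Lq = P₀·a^c·ρ/(c!(1−ρ)²) = 0.01679
Wq = Lq/λ = 0.01679/55.38 = 0.0003031 hr
W = Wq + 1/μ = 0.0003031 + 0.02193 = 0.02223 hr

Final: 0.02223 hr


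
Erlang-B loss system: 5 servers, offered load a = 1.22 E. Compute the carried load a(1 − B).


B(5,1.22) = 0.006660 (Erlang-B)
Carried load = a(1 − B) = 1.22·(1 − 0.006660) = 1.22·0.993340 = 1.2119 E

Final: 1.2119 Erlangs


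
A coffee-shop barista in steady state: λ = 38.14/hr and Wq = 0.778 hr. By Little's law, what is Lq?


Lq = λWq = 38.14·0.778 = 29.6729

Final: 29.6729


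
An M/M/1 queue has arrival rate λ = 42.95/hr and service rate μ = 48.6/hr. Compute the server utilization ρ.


ρ = λ/μ = 42.95/48.6 = 0.8837

Final: 0.8837


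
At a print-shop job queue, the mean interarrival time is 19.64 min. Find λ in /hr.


λ = 1/(interarrival time) in consistent units.
1 hour = 60 min, so λ = 60/19.64 = 3.0550 per hour

Final: 3.0550 /hr


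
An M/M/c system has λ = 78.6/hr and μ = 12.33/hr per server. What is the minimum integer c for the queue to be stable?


Stability requires cμ > λ ⇔ c > λ/μ.
λ/μ = 78.6/12.33 = 6.3747
Minimum integer c = ⌊6.3747⌋ + 1 = 7
Check: 7·12.33 = 86.31 > 78.6, while 6·12.33 = 73.98 ≤ 78.6

Final: 7 servers


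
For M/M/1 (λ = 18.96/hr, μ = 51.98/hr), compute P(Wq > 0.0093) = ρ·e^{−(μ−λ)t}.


ρ = 18.96/51.98 = 0.3648
P(Wq > t) = ρ·e^{−(μ−λ)t} = 0.3648·e^{−0.3071}
= 0.3648·0.735587 = 0.268310

Final: 0.268310


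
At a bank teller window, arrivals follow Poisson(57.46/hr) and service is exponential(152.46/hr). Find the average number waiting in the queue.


ρ = 57.46/152.46 = 0.3769
Lq = ρ²/(1−ρ) = 0.1420/0.6231 = 0.2280

Final: 0.2280


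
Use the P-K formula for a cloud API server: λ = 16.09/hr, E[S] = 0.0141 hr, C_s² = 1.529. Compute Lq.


ρ = λ·E[S] = 16.09·0.0141 = 0.2269
Lq = ρ²(1+C_s²)/(2(1−ρ)) = 0.05147·(1+1.529)/(2·0.7731)
= 0.05147·2.5290/1.5463 = 0.08418

Final: 0.08418


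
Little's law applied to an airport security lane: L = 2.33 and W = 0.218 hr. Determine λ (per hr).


λ = L/W = 2.33/0.218 = 10.6881 /hr

Final: 10.6881 /hr


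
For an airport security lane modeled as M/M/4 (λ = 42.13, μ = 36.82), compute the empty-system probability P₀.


a = λ/μ = 42.13/36.82 = 1.1442; ρ = a/c = 0.2861
Σ_{k=0}^{3} a^k/k! (terms k=0..3) = 1.00000 + 1.14422 + 0.65461 + 0.24967 = 3.04850
Tail: a^4/(4!(1−ρ)) = 1.71408/(24·0.7139) = 0.10004
P₀ = 1/(3.04850 + 0.10004) = 1/3.14854 = 0.317608

Final: 0.317608


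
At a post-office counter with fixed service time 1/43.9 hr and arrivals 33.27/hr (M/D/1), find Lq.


ρ = 33.27/43.9 = 0.7579
M/D/1: Lq = ρ²/(2(1−ρ)) = 0.5743/(2·0.2421) = 1.18598

Final: 1.18598


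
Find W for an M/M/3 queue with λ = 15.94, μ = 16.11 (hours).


a = 0.9894; ρ = 0.3298; P₀ = 0.367668
Lq = P₀·a^c·ρ/(c!(1−ρ)²) = 0.04359
Wq = Lq/λ = 0.04359/15.94 = 0.002734 hr
W = Wq + 1/μ = 0.002734 + 0.06207 = 0.06481 hr

Final: 0.06481 hr


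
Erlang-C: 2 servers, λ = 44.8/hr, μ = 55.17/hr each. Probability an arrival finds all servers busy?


a = λ/μ = 0.8120; ρ = a/2 = 0.4060
P₀ = 0.422457 (from M/M/c formula)
C(c,a) = [a^c/(c!(1−ρ))]·P₀ = [0.65940/(2·0.5940)]·0.422457
= 0.55507·0.422457 = 0.234493

Final: 0.234493


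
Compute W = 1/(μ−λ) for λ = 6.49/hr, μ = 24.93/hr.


W = 1/(μ−λ) = 1/(24.93 − 6.49) = 1/18.44 = 0.05423 hr

Final: 0.05423 hr


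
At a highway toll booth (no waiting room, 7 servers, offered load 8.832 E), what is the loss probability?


B(c,a) = (a^c/c!) / Σ_{k=0}^{c} a^k/k!
a^7/7! = 831.730995
Σ terms (k=0..7): 1.00000 + 8.83200 + 39.00211 + 114.82222 + 253.52746 + 447.83090 + 659.20708 + 831.73100 = 2355.952766
B = 831.730995/2355.952766 = 0.353034

Final: 0.353034


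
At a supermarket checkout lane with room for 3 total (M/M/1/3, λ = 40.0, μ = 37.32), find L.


ρ = 40.0/37.32 = 1.0718
L = ρ[1 − (K+1)ρ^K + Kρ^(K+1)] / [(1−ρ)(1−ρ^(K+1))]
Numerator: 1.0718·(1 − 4·1.231275 + 3·1.319695) = 0.036424
Denominator: (-0.07181)·(-0.319695) = 0.022958
L = 0.036424/0.022958 = 1.5866

Final: 1.5866


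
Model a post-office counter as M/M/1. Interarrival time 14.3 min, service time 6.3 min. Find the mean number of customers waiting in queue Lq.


λ = 60/14.3 = 4.1958 /hr
μ = 60/6.3 = 9.5238 /hr
ρ = λ/μ = 4.1958/9.5238 = 0.4406
Lq = ρ²/(1−ρ) = 0.1941/0.5594 = 0.3469

Final: 0.3469


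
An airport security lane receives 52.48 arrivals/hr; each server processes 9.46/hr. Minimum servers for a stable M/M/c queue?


Stability requires cμ > λ ⇔ c > λ/μ.
λ/μ = 52.48/9.46 = 5.5476
Minimum integer c = ⌊5.5476⌋ + 1 = 6
Check: 6·9.46 = 56.76 > 52.48, while 5·9.46 = 47.30 ≤ 52.48

Final: 6 servers


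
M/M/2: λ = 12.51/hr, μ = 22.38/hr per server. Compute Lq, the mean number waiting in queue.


a = λ/μ = 0.5590; ρ = a/2 = 0.2795
P₀ = 0.563122
Lq = P₀·a^c·ρ / (c!·(1−ρ)²) = 0.563122·0.31246·0.2795/(2·0.51913)
= 0.04736

Final: 0.04736


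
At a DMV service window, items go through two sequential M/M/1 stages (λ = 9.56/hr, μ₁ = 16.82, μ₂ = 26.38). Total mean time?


Each node sees arrival rate λ = 9.56/hr (tandem ⇒ throughput preserved).
W₁ = 1/(μ₁−λ) = 1/(16.82−9.56) = 0.13774 hr
W₂ = 1/(μ₂−λ) = 1/(26.38−9.56) = 0.05945 hr
W_total = W₁ + W₂ = 0.13774 + 0.05945 = 0.19719 hr

Final: 0.19719 hr


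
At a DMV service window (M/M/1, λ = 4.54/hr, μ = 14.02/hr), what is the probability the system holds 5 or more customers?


ρ = 4.54/14.02 = 0.3238
P(N ≥ n) = ρ^n = 0.3238^5 = 0.003561

Final: 0.003561


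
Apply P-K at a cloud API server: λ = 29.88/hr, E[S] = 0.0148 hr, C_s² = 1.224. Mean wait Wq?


ρ = λ·E[S] = 29.88·0.0148 = 0.4422
E[S²] = E[S]²(1+C_s²) = 0.0148²·(1+1.224) = 0.0004871
Wq = λ·E[S²]/(2(1−ρ)) = 29.88·0.0004871/(2·0.5578) = 0.01305 hr

Final: 0.01305 hr


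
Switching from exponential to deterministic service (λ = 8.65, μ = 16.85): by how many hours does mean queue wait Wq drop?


ρ = 8.65/16.85 = 0.5134
Wq(M/M/1) = ρ/(μ−λ) = 0.5134/8.20 = 0.06260 hr
Wq(M/D/1) = ρ/(2(μ−λ)) = 0.03130 hr
Savings = 0.06260 − 0.03130 = 0.03130 hr

Final: 0.03130 hr


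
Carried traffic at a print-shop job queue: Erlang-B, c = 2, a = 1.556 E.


B(2,1.556) = 0.321398 (Erlang-B)
Carried load = a(1 − B) = 1.556·(1 − 0.321398) = 1.556·0.678602 = 1.0559 E

Final: 1.0559 Erlangs


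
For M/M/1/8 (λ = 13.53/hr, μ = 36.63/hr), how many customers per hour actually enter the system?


ρ = 0.3694; P_K = (1−ρ)ρ^8/(1−ρ^9) = 0.0002185
λ_eff = λ(1 − P_K) = 13.53·(1 − 0.0002185) = 13.53·0.999781 = 13.5270 /hr

Final: 13.5270 /hr


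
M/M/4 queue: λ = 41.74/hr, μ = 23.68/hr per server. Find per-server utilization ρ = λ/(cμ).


ρ = λ/(cμ) = 41.74/(4·23.68) = 41.74/94.72 = 0.4407

Final: 0.4407


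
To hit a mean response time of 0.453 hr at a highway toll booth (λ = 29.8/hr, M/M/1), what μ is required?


W = 1/(μ−λ) ⇒ μ − λ = 1/W = 1/0.453 = 2.2075
μ = λ + 1/W = 29.8 + 2.2075 = 32.0075 per hr

Final: 32.0075 /hr


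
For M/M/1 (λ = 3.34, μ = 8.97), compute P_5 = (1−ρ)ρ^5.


ρ = 3.34/8.97 = 0.3724
P_n = (1−ρ)·ρ^n = (1 − 0.3724)·0.3724^5 = 0.6276·0.007158 = 0.004492

Final: 0.004492


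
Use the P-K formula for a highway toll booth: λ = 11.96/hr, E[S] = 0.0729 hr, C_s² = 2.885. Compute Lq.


ρ = λ·E[S] = 11.96·0.0729 = 0.8719
Lq = ρ²(1+C_s²)/(2(1−ρ)) = 0.7602·(1+2.885)/(2·0.1281)
= 0.7602·3.8850/0.2562 = 11.52591

Final: 11.52591


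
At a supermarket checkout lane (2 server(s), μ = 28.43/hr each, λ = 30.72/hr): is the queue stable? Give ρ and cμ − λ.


Total capacity cμ = 2·28.43 = 56.86/hr
ρ = λ/(cμ) = 30.72/56.86 = 0.5403
Stable ⇔ ρ < 1: YES
Spare capacity = cμ − λ = 56.86 − 30.72 = 26.14/hr

Final: ρ = 0.5403; stable; margin = 26.14/hr


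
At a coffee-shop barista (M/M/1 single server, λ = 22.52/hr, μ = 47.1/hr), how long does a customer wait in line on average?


ρ = 22.52/47.1 = 0.4781
Wq = ρ/(μ−λ) = 0.4781/(47.1 − 22.52) = 0.4781/24.58 = 0.01945 hr

Final: 0.01945 hr


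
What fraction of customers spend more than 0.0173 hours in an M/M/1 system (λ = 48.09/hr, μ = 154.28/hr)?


W ~ Exponential(μ−λ) for M/M/1.
μ − λ = 154.28 − 48.09 = 106.1900
P(W > t) = e^{−(μ−λ)t} = e^{−1.8371} = 0.159281

Final: 0.159281


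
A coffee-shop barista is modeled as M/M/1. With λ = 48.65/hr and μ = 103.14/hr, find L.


ρ = λ/μ = 48.65/103.14 = 0.4717
L = ρ/(1−ρ) = 0.4717/(1 − 0.4717) = 0.4717/0.5283 = 0.8928

Final: 0.8928


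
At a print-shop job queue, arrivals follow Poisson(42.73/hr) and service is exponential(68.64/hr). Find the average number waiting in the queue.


ρ = 42.73/68.64 = 0.6225
Lq = ρ²/(1−ρ) = 0.3875/0.3775 = 1.0266

Final: 1.0266


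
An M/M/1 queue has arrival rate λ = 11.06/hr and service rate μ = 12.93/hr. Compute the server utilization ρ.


ρ = λ/μ = 11.06/12.93 = 0.8554

Final: 0.8554


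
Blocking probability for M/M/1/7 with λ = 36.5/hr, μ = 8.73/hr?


ρ = λ/μ = 36.5/8.73 = 4.1810
P_K = (1−ρ)ρ^K/(1−ρ^(K+1)) = (-3.1810·22333.168636)/(1 − 93374.645499)
= -71041.476863/-93373.645499 = 0.760830

Final: 0.760830


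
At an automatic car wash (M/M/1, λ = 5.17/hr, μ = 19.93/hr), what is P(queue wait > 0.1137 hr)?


ρ = 5.17/19.93 = 0.2594
P(Wq > t) = ρ·e^{−(μ−λ)t} = 0.2594·e^{−1.6782}
= 0.2594·0.186708 = 0.048433

Final: 0.048433


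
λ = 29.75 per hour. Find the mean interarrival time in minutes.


Mean interarrival time = 1/λ = 1/29.75 hour = 0.03361 hour
In minutes: 0.03361 × 60 = 2.0168 min

Final: 2.0168 min


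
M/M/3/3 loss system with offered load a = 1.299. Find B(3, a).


B(c,a) = (a^c/c!) / Σ_{k=0}^{c} a^k/k!
a^3/3! = 0.365322
Σ terms (k=0..3): 1.00000 + 1.29900 + 0.84370 + 0.36532 = 3.508023
B = 0.365322/3.508023 = 0.104139

Final: 0.104139


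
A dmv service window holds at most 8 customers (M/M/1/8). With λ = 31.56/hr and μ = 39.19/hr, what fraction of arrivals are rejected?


ρ = λ/μ = 31.56/39.19 = 0.8053
P_K = (1−ρ)ρ^K/(1−ρ^(K+1)) = (0.1947·0.176886)/(1 − 0.142448)
= 0.034438/0.857552 = 0.040159

Final: 0.040159


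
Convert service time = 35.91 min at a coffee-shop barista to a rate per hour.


μ = 1/(service time) in consistent units.
1 hour = 60 min, so μ = 60/35.91 = 1.6708 per hour

Final: 1.6708 /hr


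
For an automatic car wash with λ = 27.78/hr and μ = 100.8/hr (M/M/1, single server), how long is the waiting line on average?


ρ = 27.78/100.8 = 0.2756
Lq = ρ²/(1−ρ) = 0.07595/0.7244 = 0.1048

Final: 0.1048


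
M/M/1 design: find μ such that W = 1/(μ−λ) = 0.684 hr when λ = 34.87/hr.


W = 1/(μ−λ) ⇒ μ − λ = 1/W = 1/0.684 = 1.4620
μ = λ + 1/W = 34.87 + 1.4620 = 36.3320 per hr

Final: 36.3320 /hr


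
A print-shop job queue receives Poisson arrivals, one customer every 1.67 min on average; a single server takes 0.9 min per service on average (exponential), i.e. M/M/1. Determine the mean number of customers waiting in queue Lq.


λ = 60/1.67 = 35.9281 /hr
μ = 60/0.9 = 66.6667 /hr
ρ = λ/μ = 35.9281/66.6667 = 0.5389
Lq = ρ²/(1−ρ) = 0.2904/0.4611 = 0.6299

Final: 0.6299


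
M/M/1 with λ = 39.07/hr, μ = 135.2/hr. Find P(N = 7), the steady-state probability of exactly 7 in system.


ρ = 39.07/135.2 = 0.2890
P_n = (1−ρ)·ρ^n = (1 − 0.2890)·0.2890^7 = 0.7110·0.0001683 = 0.0001197

Final: 0.0001197


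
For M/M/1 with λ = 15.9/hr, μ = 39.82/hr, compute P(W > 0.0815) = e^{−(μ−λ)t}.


W ~ Exponential(μ−λ) for M/M/1.
μ − λ = 39.82 − 15.9 = 23.9200
P(W > t) = e^{−(μ−λ)t} = e^{−1.9495} = 0.142348

Final: 0.142348


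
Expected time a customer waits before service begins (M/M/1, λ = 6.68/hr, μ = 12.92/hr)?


ρ = 6.68/12.92 = 0.5170
Wq = ρ/(μ−λ) = 0.5170/(12.92 − 6.68) = 0.5170/6.24 = 0.08286 hr

Final: 0.08286 hr


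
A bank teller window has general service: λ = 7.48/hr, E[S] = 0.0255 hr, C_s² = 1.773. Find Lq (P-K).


ρ = λ·E[S] = 7.48·0.0255 = 0.1907
Lq = ρ²(1+C_s²)/(2(1−ρ)) = 0.03638·(1+1.773)/(2·0.8093)
= 0.03638·2.7730/1.6185 = 0.06233

Final: 0.06233


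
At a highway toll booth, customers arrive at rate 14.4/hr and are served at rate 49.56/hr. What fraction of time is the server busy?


ρ = λ/μ = 14.4/49.56 = 0.2906

Final: 0.2906


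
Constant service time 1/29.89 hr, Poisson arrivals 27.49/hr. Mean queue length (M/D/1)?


ρ = 27.49/29.89 = 0.9197
M/D/1: Lq = ρ²/(2(1−ρ)) = 0.8459/(2·0.08029) = 5.26723

Final: 5.26723


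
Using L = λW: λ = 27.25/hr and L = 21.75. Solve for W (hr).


W = L/λ = 21.75/27.25 = 0.7982 hr

Final: 0.7982 hr


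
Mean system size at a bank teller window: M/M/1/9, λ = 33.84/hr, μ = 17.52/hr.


ρ = 33.84/17.52 = 1.9315
L = ρ[1 − (K+1)ρ^K + Kρ^(K+1)] / [(1−ρ)(1−ρ^(K+1))]
Numerator: 1.9315·(1 − 10·374.167681 + 9·722.707440) = 5338.086437
Denominator: (-0.9315)·(-721.707440) = 672.275423
L = 5338.086437/672.275423 = 7.9403

Final: 7.9403


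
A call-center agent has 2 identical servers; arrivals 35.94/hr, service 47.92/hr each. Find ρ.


ρ = λ/(cμ) = 35.94/(2·47.92) = 35.94/95.84 = 0.3750

Final: 0.3750


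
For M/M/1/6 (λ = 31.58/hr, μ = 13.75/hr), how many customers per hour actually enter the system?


ρ = 2.2967; P_K = (1−ρ)ρ^6/(1−ρ^7) = 0.566278
λ_eff = λ(1 − P_K) = 31.58·(1 − 0.566278) = 31.58·0.433722 = 13.6970 /hr

Final: 13.6970 /hr


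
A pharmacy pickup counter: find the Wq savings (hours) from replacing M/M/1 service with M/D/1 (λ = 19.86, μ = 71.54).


ρ = 19.86/71.54 = 0.2776
Wq(M/M/1) = ρ/(μ−λ) = 0.2776/51.68 = 0.005372 hr
Wq(M/D/1) = ρ/(2(μ−λ)) = 0.002686 hr
Savings = 0.005372 − 0.002686 = 0.002686 hr

Final: 0.002686 hr


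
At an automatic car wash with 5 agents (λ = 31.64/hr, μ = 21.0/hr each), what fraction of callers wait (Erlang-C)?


a = λ/μ = 1.5067; ρ = a/5 = 0.3013
P₀ = 0.221286 (from M/M/c formula)
C(c,a) = [a^c/(c!(1−ρ))]·P₀ = [7.76401/(120·0.6987)]·0.221286
= 0.09261·0.221286 = 0.020492

Final: 0.020492


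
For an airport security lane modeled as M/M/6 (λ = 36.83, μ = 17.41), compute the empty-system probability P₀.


a = λ/μ = 36.83/17.41 = 2.1155; ρ = a/c = 0.3526
Σ_{k=0}^{5} a^k/k! (terms k=0..5) = 1.00000 + 2.11545 + 2.23757 + 1.57782 + 0.83445 + 0.35305 = 8.11834
Tail: a^6/(6!(1−ρ)) = 89.62263/(720·0.6474) = 0.19226
P₀ = 1/(8.11834 + 0.19226) = 1/8.31060 = 0.120328

Final: 0.120328


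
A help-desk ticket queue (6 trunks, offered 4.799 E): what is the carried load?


B(6,4.799) = 0.176704 (Erlang-B)
Carried load = a(1 − B) = 4.799·(1 − 0.176704) = 4.799·0.823296 = 3.9510 E

Final: 3.9510 Erlangs


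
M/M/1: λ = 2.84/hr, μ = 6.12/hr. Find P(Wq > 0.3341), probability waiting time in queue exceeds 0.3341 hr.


ρ = 2.84/6.12 = 0.4641
P(Wq > t) = ρ·e^{−(μ−λ)t} = 0.4641·e^{−1.0958}
= 0.4641·0.334256 = 0.155112

Final: 0.155112


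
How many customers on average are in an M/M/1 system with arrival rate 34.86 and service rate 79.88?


ρ = λ/μ = 34.86/79.88 = 0.4364
L = ρ/(1−ρ) = 0.4364/(1 − 0.4364) = 0.4364/0.5636 = 0.7743

Final: 0.7743


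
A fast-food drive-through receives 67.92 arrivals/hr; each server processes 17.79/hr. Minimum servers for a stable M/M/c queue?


Stability requires cμ > λ ⇔ c > λ/μ.
λ/μ = 67.92/17.79 = 3.8179
Minimum integer c = ⌊3.8179⌋ + 1 = 4
Check: 4·17.79 = 71.16 > 67.92, while 3·17.79 = 53.37 ≤ 67.92

Final: 4 servers


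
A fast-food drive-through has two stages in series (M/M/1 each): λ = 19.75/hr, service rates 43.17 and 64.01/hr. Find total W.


Each node sees arrival rate λ = 19.75/hr (tandem ⇒ throughput preserved).
W₁ = 1/(μ₁−λ) = 1/(43.17−19.75) = 0.04270 hr
W₂ = 1/(μ₂−λ) = 1/(64.01−19.75) = 0.02259 hr
W_total = W₁ + W₂ = 0.04270 + 0.02259 = 0.06529 hr

Final: 0.06529 hr


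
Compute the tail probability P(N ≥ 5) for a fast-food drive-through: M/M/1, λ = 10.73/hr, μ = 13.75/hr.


ρ = 10.73/13.75 = 0.7804
P(N ≥ n) = ρ^n = 0.7804^5 = 0.289391

Final: 0.289391


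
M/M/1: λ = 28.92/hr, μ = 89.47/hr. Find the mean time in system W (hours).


W = 1/(μ−λ) = 1/(89.47 − 28.92) = 1/60.55 = 0.01652 hr

Final: 0.01652 hr


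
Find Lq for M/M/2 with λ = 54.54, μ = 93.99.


a = λ/μ = 0.5803; ρ = a/2 = 0.2901
P₀ = 0.550223
Lq = P₀·a^c·ρ / (c!·(1−ρ)²) = 0.550223·0.33672·0.2901/(2·0.50391)
= 0.05334

Final: 0.05334


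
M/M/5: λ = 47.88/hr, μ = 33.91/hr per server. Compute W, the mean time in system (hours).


a = 1.4120; ρ = 0.2824; P₀ = 0.243382
Lq = P₀·a^c·ρ/(c!(1−ρ)²) = 0.006242
Wq = Lq/λ = 0.006242/47.88 = 0.0001304 hr
W = Wq + 1/μ = 0.0001304 + 0.02949 = 0.02962 hr

Final: 0.02962 hr


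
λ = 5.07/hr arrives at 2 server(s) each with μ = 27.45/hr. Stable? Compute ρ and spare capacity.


Total capacity cμ = 2·27.45 = 54.90/hr
ρ = λ/(cμ) = 5.07/54.90 = 0.09235
Stable ⇔ ρ < 1: YES
Spare capacity = cμ − λ = 54.90 − 5.07 = 49.83/hr

Final: ρ = 0.09235; stable; margin = 49.83/hr


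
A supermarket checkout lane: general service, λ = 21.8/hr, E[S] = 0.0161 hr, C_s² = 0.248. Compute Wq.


ρ = λ·E[S] = 21.8·0.0161 = 0.3510
E[S²] = E[S]²(1+C_s²) = 0.0161²·(1+0.248) = 0.0003235
Wq = λ·E[S²]/(2(1−ρ)) = 21.8·0.0003235/(2·0.6490) = 0.005433 hr

Final: 0.005433 hr


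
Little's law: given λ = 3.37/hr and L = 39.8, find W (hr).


W = L/λ = 39.8/3.37 = 11.8101 hr

Final: 11.8101 hr


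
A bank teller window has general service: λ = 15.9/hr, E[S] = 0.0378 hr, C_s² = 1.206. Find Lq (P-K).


ρ = λ·E[S] = 15.9·0.0378 = 0.6010
Lq = ρ²(1+C_s²)/(2(1−ρ)) = 0.3612·(1+1.206)/(2·0.3990)
= 0.3612·2.2060/0.7980 = 0.99862

Final: 0.99862


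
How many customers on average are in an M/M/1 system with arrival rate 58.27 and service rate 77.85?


ρ = λ/μ = 58.27/77.85 = 0.7485
L = ρ/(1−ρ) = 0.7485/(1 − 0.7485) = 0.7485/0.2515 = 2.9760

Final: 2.9760


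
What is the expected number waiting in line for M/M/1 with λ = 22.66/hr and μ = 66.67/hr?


ρ = 22.66/66.67 = 0.3399
Lq = ρ²/(1−ρ) = 0.1155/0.6601 = 0.1750

Final: 0.1750


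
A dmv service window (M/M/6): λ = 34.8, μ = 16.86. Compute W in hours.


a = 2.0641; ρ = 0.3440; P₀ = 0.126711
Lq = P₀·a^c·ρ/(c!(1−ρ)²) = 0.01088
Wq = Lq/λ = 0.01088/34.8 = 0.0003126 hr
W = Wq + 1/μ = 0.0003126 + 0.05931 = 0.05962 hr

Final: 0.05962 hr


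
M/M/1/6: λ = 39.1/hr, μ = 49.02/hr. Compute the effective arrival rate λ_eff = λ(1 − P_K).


ρ = 0.7976; P_K = (1−ρ)ρ^6/(1−ρ^7) = 0.065587
λ_eff = λ(1 − P_K) = 39.1·(1 − 0.065587) = 39.1·0.934413 = 36.5356 /hr

Final: 36.5356 /hr


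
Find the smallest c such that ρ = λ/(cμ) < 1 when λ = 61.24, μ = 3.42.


Stability requires cμ > λ ⇔ c > λ/μ.
λ/μ = 61.24/3.42 = 17.9064
Minimum integer c = ⌊17.9064⌋ + 1 = 18
Check: 18·3.42 = 61.56 > 61.24, while 17·3.42 = 58.14 ≤ 61.24

Final: 18 servers


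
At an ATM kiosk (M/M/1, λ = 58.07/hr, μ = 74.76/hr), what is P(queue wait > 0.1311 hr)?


ρ = 58.07/74.76 = 0.7768
P(Wq > t) = ρ·e^{−(μ−λ)t} = 0.7768·e^{−2.1881}
= 0.7768·0.112134 = 0.087100

Final: 0.087100


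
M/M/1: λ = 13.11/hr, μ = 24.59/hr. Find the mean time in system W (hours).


W = 1/(μ−λ) = 1/(24.59 − 13.11) = 1/11.48 = 0.08711 hr

Final: 0.08711 hr


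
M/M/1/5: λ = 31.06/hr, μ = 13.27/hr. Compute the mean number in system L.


ρ = 31.06/13.27 = 2.3406
L = ρ[1 − (K+1)ρ^K + Kρ^(K+1)] / [(1−ρ)(1−ρ^(K+1))]
Numerator: 2.3406·(1 − 6·70.251021 + 5·164.430801) = 940.104219
Denominator: (-1.3406)·(-163.430801) = 219.098262
L = 940.104219/219.098262 = 4.2908

Final: 4.2908


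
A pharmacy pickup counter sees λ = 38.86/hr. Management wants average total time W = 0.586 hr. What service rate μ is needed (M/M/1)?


W = 1/(μ−λ) ⇒ μ − λ = 1/W = 1/0.586 = 1.7065
μ = λ + 1/W = 38.86 + 1.7065 = 40.5665 per hr

Final: 40.5665 /hr


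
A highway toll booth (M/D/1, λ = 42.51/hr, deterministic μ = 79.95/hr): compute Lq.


ρ = 42.51/79.95 = 0.5317
M/D/1: Lq = ρ²/(2(1−ρ)) = 0.2827/(2·0.4683) = 0.30185

Final: 0.30185


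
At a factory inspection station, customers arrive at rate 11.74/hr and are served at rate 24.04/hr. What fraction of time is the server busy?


ρ = λ/μ = 11.74/24.04 = 0.4884

Final: 0.4884


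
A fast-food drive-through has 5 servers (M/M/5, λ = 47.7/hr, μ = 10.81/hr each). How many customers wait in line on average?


a = λ/μ = 4.4126; ρ = a/5 = 0.8825
P₀ = 0.006100
Lq = P₀·a^c·ρ / (c!·(1−ρ)²) = 0.006100·1672.87475·0.8825/(120·0.01380)
= 5.43759

Final: 5.43759


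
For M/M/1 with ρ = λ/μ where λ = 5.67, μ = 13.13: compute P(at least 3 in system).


ρ = 5.67/13.13 = 0.4318
P(N ≥ n) = ρ^n = 0.4318^3 = 0.080529

Final: 0.080529


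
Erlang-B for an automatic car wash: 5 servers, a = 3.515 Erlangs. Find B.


B(c,a) = (a^c/c!) / Σ_{k=0}^{c} a^k/k!
a^5/5! = 4.471419
Σ terms (k=0..5): 1.00000 + 3.51500 + 6.17761 + 7.23810 + 6.36048 + 4.47142 = 28.762617
B = 4.471419/28.762617 = 0.155459

Final: 0.155459


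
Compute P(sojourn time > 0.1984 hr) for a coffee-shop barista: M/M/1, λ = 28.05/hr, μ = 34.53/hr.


W ~ Exponential(μ−λ) for M/M/1.
μ − λ = 34.53 − 28.05 = 6.4800
P(W > t) = e^{−(μ−λ)t} = e^{−1.2856} = 0.276476

Final: 0.276476


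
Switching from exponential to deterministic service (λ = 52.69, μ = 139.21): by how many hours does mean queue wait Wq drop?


ρ = 52.69/139.21 = 0.3785
Wq(M/M/1) = ρ/(μ−λ) = 0.3785/86.52 = 0.004375 hr
Wq(M/D/1) = ρ/(2(μ−λ)) = 0.002187 hr
Savings = 0.004375 − 0.002187 = 0.002187 hr

Final: 0.002187 hr


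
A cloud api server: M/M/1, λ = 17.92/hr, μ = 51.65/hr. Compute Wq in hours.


ρ = 17.92/51.65 = 0.3470
Wq = ρ/(μ−λ) = 0.3470/(51.65 − 17.92) = 0.3470/33.73 = 0.01029 hr

Final: 0.01029 hr


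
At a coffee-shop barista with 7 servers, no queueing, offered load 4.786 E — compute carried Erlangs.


B(7,4.786) = 0.107258 (Erlang-B)
Carried load = a(1 − B) = 4.786·(1 − 0.107258) = 4.786·0.892742 = 4.2727 E

Final: 4.2727 Erlangs


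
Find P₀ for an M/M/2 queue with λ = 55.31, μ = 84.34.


a = λ/μ = 55.31/84.34 = 0.6558; ρ = a/c = 0.3279
Σ_{k=0}^{1} a^k/k! (terms k=0..1) = 1.00000 + 0.65580 = 1.65580
Tail: a^2/(2!(1−ρ)) = 0.43007/(2·0.6721) = 0.31995
P₀ = 1/(1.65580 + 0.31995) = 1/1.97574 = 0.506139

Final: 0.506139


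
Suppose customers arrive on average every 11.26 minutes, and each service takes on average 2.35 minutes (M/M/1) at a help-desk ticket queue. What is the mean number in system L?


λ = 60/11.26 = 5.3286 /hr
μ = 60/2.35 = 25.5319 /hr
ρ = λ/μ = 5.3286/25.5319 = 0.2087
L = ρ/(1−ρ) = 0.2087/0.7913 = 0.2637

Final: 0.2637


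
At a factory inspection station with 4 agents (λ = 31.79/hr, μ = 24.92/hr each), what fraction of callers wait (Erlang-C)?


a = λ/μ = 1.2757; ρ = a/4 = 0.3189
P₀ = 0.277980 (from M/M/c formula)
C(c,a) = [a^c/(c!(1−ρ))]·P₀ = [2.64832/(24·0.6811)]·0.277980
= 0.16202·0.277980 = 0.045038

Final: 0.045038


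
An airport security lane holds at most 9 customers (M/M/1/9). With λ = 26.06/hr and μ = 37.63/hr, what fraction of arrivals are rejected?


ρ = λ/μ = 26.06/37.63 = 0.6925
P_K = (1−ρ)ρ^K/(1−ρ^(K+1)) = (0.3075·0.036641)/(1 − 0.025375)
= 0.011266/0.974625 = 0.011559

Final: 0.011559


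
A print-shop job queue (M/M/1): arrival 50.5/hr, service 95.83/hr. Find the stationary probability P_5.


ρ = 50.5/95.83 = 0.5270
P_n = (1−ρ)·ρ^n = (1 − 0.5270)·0.5270^5 = 0.4730·0.040640 = 0.019224

Final: 0.019224


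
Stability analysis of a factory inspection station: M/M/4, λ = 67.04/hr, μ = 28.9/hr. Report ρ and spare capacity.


Total capacity cμ = 4·28.9 = 115.60/hr
ρ = λ/(cμ) = 67.04/115.60 = 0.5799
Stable ⇔ ρ < 1: YES
Spare capacity = cμ − λ = 115.60 − 67.04 = 48.56/hr

Final: ρ = 0.5799; stable; margin = 48.56/hr


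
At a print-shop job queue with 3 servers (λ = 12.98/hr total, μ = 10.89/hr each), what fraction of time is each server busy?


ρ = λ/(cμ) = 12.98/(3·10.89) = 12.98/32.67 = 0.3973

Final: 0.3973


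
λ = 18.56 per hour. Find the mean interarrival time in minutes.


Mean interarrival time = 1/λ = 1/18.56 hour = 0.05388 hour
In minutes: 0.05388 × 60 = 3.2328 min

Final: 3.2328 min


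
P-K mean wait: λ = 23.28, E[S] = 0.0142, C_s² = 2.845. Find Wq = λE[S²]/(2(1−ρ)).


ρ = λ·E[S] = 23.28·0.0142 = 0.3306
E[S²] = E[S]²(1+C_s²) = 0.0142²·(1+2.845) = 0.0007753
Wq = λ·E[S²]/(2(1−ρ)) = 23.28·0.0007753/(2·0.6694) = 0.01348 hr

Final: 0.01348 hr


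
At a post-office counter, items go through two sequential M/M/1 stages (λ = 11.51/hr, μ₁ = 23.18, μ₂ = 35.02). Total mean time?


Each node sees arrival rate λ = 11.51/hr (tandem ⇒ throughput preserved).
W₁ = 1/(μ₁−λ) = 1/(23.18−11.51) = 0.08569 hr
W₂ = 1/(μ₂−λ) = 1/(35.02−11.51) = 0.04254 hr
W_total = W₁ + W₂ = 0.08569 + 0.04254 = 0.12822 hr

Final: 0.12822 hr


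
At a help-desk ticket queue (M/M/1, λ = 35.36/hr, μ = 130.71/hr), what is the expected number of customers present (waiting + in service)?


ρ = λ/μ = 35.36/130.71 = 0.2705
L = ρ/(1−ρ) = 0.2705/(1 − 0.2705) = 0.2705/0.7295 = 0.3708

Final: 0.3708


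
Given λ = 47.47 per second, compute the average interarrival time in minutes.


Mean interarrival time = 1/λ = 1/47.47 second = 0.02107 second
In minutes: 0.02107 × 0.0166667 = 0.0003511 min

Final: 0.0003511 min


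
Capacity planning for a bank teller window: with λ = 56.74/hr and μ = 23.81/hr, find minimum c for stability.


Stability requires cμ > λ ⇔ c > λ/μ.
λ/μ = 56.74/23.81 = 2.3830
Minimum integer c = ⌊2.3830⌋ + 1 = 3
Check: 3·23.81 = 71.43 > 56.74, while 2·23.81 = 47.62 ≤ 56.74

Final: 3 servers


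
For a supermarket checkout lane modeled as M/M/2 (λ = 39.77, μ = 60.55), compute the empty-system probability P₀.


a = λ/μ = 39.77/60.55 = 0.6568; ρ = a/c = 0.3284
Σ_{k=0}^{1} a^k/k! (terms k=0..1) = 1.00000 + 0.65681 = 1.65681
Tail: a^2/(2!(1−ρ)) = 0.43140/(2·0.6716) = 0.32118
P₀ = 1/(1.65681 + 0.32118) = 1/1.97799 = 0.505563

Final: 0.505563


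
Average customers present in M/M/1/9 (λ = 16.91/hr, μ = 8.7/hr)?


ρ = 16.91/8.7 = 1.9437
L = ρ[1 − (K+1)ρ^K + Kρ^(K+1)] / [(1−ρ)(1−ρ^(K+1))]
Numerator: 1.9437·(1 − 10·395.930716 + 9·769.561885) = 5768.350493
Denominator: (-0.9437)·(-768.561885) = 725.275066
L = 5768.350493/725.275066 = 7.9533

Final: 7.9533


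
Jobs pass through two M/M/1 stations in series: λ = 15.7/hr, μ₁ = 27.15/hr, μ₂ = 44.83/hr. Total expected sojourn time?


Each node sees arrival rate λ = 15.7/hr (tandem ⇒ throughput preserved).
W₁ = 1/(μ₁−λ) = 1/(27.15−15.7) = 0.08734 hr
W₂ = 1/(μ₂−λ) = 1/(44.83−15.7) = 0.03433 hr
W_total = W₁ + W₂ = 0.08734 + 0.03433 = 0.12167 hr

Final: 0.12167 hr


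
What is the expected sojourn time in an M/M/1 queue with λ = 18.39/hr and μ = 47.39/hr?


W = 1/(μ−λ) = 1/(47.39 − 18.39) = 1/29.00 = 0.03448 hr

Final: 0.03448 hr


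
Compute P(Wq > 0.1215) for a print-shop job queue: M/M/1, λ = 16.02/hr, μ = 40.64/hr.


ρ = 16.02/40.64 = 0.3942
P(Wq > t) = ρ·e^{−(μ−λ)t} = 0.3942·e^{−2.9913}
= 0.3942·0.050221 = 0.019797

Final: 0.019797


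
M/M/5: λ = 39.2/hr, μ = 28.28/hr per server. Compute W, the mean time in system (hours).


a = 1.3861; ρ = 0.2772; P₀ = 0.249779
Lq = P₀·a^c·ρ/(c!(1−ρ)²) = 0.005653
Wq = Lq/λ = 0.005653/39.2 = 0.0001442 hr
W = Wq + 1/μ = 0.0001442 + 0.03536 = 0.03550 hr

Final: 0.03550 hr


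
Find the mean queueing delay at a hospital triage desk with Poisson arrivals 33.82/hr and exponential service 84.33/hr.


ρ = 33.82/84.33 = 0.4010
Wq = ρ/(μ−λ) = 0.4010/(84.33 − 33.82) = 0.4010/50.51 = 0.007940 hr

Final: 0.007940 hr


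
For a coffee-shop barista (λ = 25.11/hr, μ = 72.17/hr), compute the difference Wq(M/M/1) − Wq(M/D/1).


ρ = 25.11/72.17 = 0.3479
Wq(M/M/1) = ρ/(μ−λ) = 0.3479/47.06 = 0.007393 hr
Wq(M/D/1) = ρ/(2(μ−λ)) = 0.003697 hr
Savings = 0.007393 − 0.003697 = 0.003697 hr

Final: 0.003697 hr


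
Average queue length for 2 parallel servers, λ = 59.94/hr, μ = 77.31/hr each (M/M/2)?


a = λ/μ = 0.7753; ρ = a/2 = 0.3877
P₀ = 0.441275
Lq = P₀·a^c·ρ / (c!·(1−ρ)²) = 0.441275·0.60112·0.3877/(2·0.37496)
= 0.13712

Final: 0.13712


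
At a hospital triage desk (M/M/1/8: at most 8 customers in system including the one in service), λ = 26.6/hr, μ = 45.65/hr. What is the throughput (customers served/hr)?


ρ = 0.5827; P_K = (1−ρ)ρ^8/(1−ρ^9) = 0.005589
λ_eff = λ(1 − P_K) = 26.6·(1 − 0.005589) = 26.6·0.994411 = 26.4513 /hr

Final: 26.4513 /hr


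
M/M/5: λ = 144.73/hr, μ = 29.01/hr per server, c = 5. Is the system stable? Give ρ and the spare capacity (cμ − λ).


Total capacity cμ = 5·29.01 = 145.05/hr
ρ = λ/(cμ) = 144.73/145.05 = 0.9978
Stable ⇔ ρ < 1: YES
Spare capacity = cμ − λ = 145.05 − 144.73 = 0.32/hr

Final: ρ = 0.9978; stable; margin = 0.32/hr


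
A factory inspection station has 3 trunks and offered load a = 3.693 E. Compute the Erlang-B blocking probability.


B(c,a) = (a^c/c!) / Σ_{k=0}^{c} a^k/k!
a^3/3! = 8.394342
Σ terms (k=0..3): 1.00000 + 3.69300 + 6.81912 + 8.39434 = 19.906467
B = 8.394342/19.906467 = 0.421689

Final: 0.421689


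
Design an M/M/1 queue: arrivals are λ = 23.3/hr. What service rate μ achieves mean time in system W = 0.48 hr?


W = 1/(μ−λ) ⇒ μ − λ = 1/W = 1/0.48 = 2.0833
μ = λ + 1/W = 23.3 + 2.0833 = 25.3833 per hr

Final: 25.3833 /hr


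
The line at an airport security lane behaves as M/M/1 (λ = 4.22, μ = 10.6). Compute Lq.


ρ = 4.22/10.6 = 0.3981
Lq = ρ²/(1−ρ) = 0.1585/0.6019 = 0.2633

Final: 0.2633


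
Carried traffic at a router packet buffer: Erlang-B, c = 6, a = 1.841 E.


B(6,1.841) = 0.008604 (Erlang-B)
Carried load = a(1 − B) = 1.841·(1 − 0.008604) = 1.841·0.991396 = 1.8252 E

Final: 1.8252 Erlangs


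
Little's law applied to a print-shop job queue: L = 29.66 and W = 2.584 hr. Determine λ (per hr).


λ = L/W = 29.66/2.584 = 11.4783 /hr

Final: 11.4783 /hr


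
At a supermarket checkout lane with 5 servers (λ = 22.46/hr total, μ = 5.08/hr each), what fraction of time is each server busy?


ρ = λ/(cμ) = 22.46/(5·5.08) = 22.46/25.40 = 0.8843

Final: 0.8843


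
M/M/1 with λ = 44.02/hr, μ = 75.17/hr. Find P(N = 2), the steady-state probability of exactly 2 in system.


ρ = 44.02/75.17 = 0.5856
P_n = (1−ρ)·ρ^n = (1 − 0.5856)·0.5856^2 = 0.4144·0.342934 = 0.142110

Final: 0.142110


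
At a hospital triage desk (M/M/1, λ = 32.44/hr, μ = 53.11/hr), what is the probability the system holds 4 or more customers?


ρ = 32.44/53.11 = 0.6108
P(N ≥ n) = ρ^n = 0.6108^4 = 0.139193

Final: 0.139193


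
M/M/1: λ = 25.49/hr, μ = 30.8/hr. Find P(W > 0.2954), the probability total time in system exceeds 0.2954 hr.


W ~ Exponential(μ−λ) for M/M/1.
μ − λ = 30.8 − 25.49 = 5.3100
P(W > t) = e^{−(μ−λ)t} = e^{−1.5686} = 0.208342

Final: 0.208342


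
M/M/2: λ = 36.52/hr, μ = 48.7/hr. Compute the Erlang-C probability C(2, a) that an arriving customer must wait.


a = λ/μ = 0.7499; ρ = a/2 = 0.3749
P₀ = 0.454600 (from M/M/c formula)
C(c,a) = [a^c/(c!(1−ρ))]·P₀ = [0.56235/(2·0.6251)]·0.454600
= 0.44984·0.454600 = 0.204497

Final: 0.204497


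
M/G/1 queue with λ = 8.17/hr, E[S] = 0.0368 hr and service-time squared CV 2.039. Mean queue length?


ρ = λ·E[S] = 8.17·0.0368 = 0.3007
Lq = ρ²(1+C_s²)/(2(1−ρ)) = 0.09039·(1+2.039)/(2·0.6993)
= 0.09039·3.0390/1.3987 = 0.19640

Final: 0.19640


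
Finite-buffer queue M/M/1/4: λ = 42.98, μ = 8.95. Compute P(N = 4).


ρ = λ/μ = 42.98/8.95 = 4.8022
P_K = (1−ρ)ρ^K/(1−ρ^(K+1)) = (-3.8022·531.830822)/(1 − 2553.976396)
= -2022.145574/-2552.976396 = 0.792074

Final: 0.792074


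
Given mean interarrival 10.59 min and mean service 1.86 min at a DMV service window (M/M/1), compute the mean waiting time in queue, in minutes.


λ = 60/10.59 = 5.6657 /hr
μ = 60/1.86 = 32.2581 /hr
ρ = λ/μ = 5.6657/32.2581 = 0.1756
Wq = ρ/(μ−λ) = 0.1756/(32.2581−5.6657) = 0.006605 hr
In minutes: 0.006605·60 = 0.3963 min

Final: 0.3963 min


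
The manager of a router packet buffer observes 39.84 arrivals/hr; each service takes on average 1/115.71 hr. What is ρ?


ρ = λ/μ = 39.84/115.71 = 0.3443

Final: 0.3443


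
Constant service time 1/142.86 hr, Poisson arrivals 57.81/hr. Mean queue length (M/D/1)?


ρ = 57.81/142.86 = 0.4047
M/D/1: Lq = ρ²/(2(1−ρ)) = 0.1638/(2·0.5953) = 0.13753

Final: 0.13753


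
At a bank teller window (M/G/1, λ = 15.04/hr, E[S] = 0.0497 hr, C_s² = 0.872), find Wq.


ρ = λ·E[S] = 15.04·0.0497 = 0.7475
E[S²] = E[S]²(1+C_s²) = 0.0497²·(1+0.872) = 0.004624
Wq = λ·E[S²]/(2(1−ρ)) = 15.04·0.004624/(2·0.2525) = 0.13771 hr

Final: 0.13771 hr


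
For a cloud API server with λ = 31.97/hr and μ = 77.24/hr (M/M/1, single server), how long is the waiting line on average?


ρ = 31.97/77.24 = 0.4139
Lq = ρ²/(1−ρ) = 0.1713/0.5861 = 0.2923

Final: 0.2923


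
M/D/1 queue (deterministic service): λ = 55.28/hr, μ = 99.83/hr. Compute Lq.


ρ = 55.28/99.83 = 0.5537
M/D/1: Lq = ρ²/(2(1−ρ)) = 0.3066/(2·0.4463) = 0.34356

Final: 0.34356


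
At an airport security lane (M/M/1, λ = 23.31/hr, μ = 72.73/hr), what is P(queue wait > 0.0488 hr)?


ρ = 23.31/72.73 = 0.3205
P(Wq > t) = ρ·e^{−(μ−λ)t} = 0.3205·e^{−2.4117}
= 0.3205·0.089663 = 0.028737

Final: 0.028737


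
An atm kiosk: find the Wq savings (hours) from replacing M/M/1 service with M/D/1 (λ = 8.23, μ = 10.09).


ρ = 8.23/10.09 = 0.8157
Wq(M/M/1) = ρ/(μ−λ) = 0.8157/1.86 = 0.43853 hr
Wq(M/D/1) = ρ/(2(μ−λ)) = 0.21926 hr
Savings = 0.43853 − 0.21926 = 0.21926 hr

Final: 0.21926 hr


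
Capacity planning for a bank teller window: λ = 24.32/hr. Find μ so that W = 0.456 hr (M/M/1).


W = 1/(μ−λ) ⇒ μ − λ = 1/W = 1/0.456 = 2.1930
μ = λ + 1/W = 24.32 + 2.1930 = 26.5130 per hr

Final: 26.5130 /hr


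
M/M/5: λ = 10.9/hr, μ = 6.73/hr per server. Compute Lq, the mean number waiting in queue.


a = λ/μ = 1.6196; ρ = a/5 = 0.3239
P₀ = 0.197498
Lq = P₀·a^c·ρ / (c!·(1−ρ)²) = 0.197498·11.14441·0.3239/(120·0.45708)
= 0.01300

Final: 0.01300


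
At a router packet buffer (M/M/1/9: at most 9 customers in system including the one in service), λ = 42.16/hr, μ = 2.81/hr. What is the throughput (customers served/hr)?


ρ = 15.0036; P_K = (1−ρ)ρ^9/(1−ρ^10) = 0.933349
λ_eff = λ(1 − P_K) = 42.16·(1 − 0.933349) = 42.16·0.066651 = 2.8100 /hr

Final: 2.8100 /hr


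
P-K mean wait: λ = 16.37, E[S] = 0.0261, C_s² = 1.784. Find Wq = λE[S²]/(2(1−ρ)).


ρ = λ·E[S] = 16.37·0.0261 = 0.4273
E[S²] = E[S]²(1+C_s²) = 0.0261²·(1+1.784) = 0.001896
Wq = λ·E[S²]/(2(1−ρ)) = 16.37·0.001896/(2·0.5727) = 0.02710 hr

Final: 0.02710 hr
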